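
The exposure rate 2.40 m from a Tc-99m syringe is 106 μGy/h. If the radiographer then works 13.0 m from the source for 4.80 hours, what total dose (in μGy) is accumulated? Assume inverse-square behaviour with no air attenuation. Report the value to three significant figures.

Intensity scales as (d₁/d₂)², so rate at 13.0 m:
(2.40/13.0)² = 0.03408, so 106 × 0.03408 = 3.612 μGy/h.
Dose = rate × time = 3.612 μGy/h × 4.800 h = 17.34 μGy.

17.3 μGy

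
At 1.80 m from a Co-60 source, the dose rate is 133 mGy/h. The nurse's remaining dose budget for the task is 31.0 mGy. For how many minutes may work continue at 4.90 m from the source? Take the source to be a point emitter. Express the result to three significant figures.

104 min

Intensity scales as (d₁/d₂)², so rate at 4.90 m:
133 × (1.80/4.90)² = 133 × 0.1349 = 17.94 mGy/h.
Stay time = 31.0 mGy ÷ 17.94 mGy/h = 1.728 h = 103.7 min.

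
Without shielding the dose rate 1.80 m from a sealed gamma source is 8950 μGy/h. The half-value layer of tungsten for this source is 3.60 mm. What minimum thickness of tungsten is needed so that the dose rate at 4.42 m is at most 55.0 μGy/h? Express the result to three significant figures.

17.1 mm

At 4.42 m, distance alone gives 8950 × (1.80/4.42)² = 8950 × 0.1658 = 1484 μGy/h.
Further attenuation needed: 1484/55.0 = 26.98.
n = log₂(26.98) = 4.754 half-value layers.
Thickness = 4.754 × 3.60 mm = 17.11 mm.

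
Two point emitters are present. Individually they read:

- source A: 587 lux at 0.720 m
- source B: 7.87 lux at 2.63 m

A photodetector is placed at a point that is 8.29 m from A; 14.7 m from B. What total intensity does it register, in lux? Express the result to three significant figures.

By superposition, sum each source's inverse-square contribution:
A: 587 × (0.720/8.29)² = 4.428 lux
B: 7.87 × (2.63/14.7)² = 0.2519 lux
Total = 4.428 + 0.2519 = 4.680 lux.

4.68 lux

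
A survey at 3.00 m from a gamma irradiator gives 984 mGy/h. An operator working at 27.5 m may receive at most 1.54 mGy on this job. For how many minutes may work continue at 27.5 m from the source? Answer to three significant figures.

Applying the 1/r² law, rate at 27.5 m:
984 × (3.00/27.5)² = 984 × 0.01190 = 11.71 mGy/h.
Stay time = 1.54 mGy ÷ 11.71 mGy/h = 0.1315 h = 7.890 min.

7.89 min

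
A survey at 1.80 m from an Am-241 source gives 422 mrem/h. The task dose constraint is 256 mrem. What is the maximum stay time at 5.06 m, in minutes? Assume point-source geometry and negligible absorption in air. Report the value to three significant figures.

288 min

Intensity scales as (d₁/d₂)², so rate at 5.06 m:
422 × (1.80/5.06)² = 422 × 0.1265 = 53.38 mrem/h.
Stay time = 256 mrem ÷ 53.38 mrem/h = 4.796 h = 287.8 min.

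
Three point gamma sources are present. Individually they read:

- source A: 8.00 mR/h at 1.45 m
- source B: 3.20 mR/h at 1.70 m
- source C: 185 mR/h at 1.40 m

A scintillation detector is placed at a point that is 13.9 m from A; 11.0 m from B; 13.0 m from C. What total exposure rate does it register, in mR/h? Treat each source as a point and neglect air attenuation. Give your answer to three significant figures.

2.31 mR/h

Each source contributes Iᵢ·(dᵢ/rᵢ)²; contributions add.
A: 8.00 × (1.45/13.9)² = 0.08706 mR/h
B: 3.20 × (1.70/11.0)² = 0.07643 mR/h
C: 185 × (1.40/13.0)² = 2.146 mR/h
Total = 0.08706 + 0.07643 + 2.146 = 2.309 mR/h.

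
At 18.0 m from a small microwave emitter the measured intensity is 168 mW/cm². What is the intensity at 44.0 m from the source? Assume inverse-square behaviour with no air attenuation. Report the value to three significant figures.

Applying the 1/r² law, scaling from 18.0 m to 44.0 m:
168 × (18.0/44.0)² = 168 × 0.1674 = 28.12 mW/cm².

28.1 mW/cm²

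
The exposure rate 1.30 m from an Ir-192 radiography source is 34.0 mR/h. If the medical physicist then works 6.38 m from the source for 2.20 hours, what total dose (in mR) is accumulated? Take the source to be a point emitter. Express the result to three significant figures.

Since intensity falls as 1/r², rate at 6.38 m:
34.0 × (1.30/6.38)² = 34.0 × 0.04152 = 1.412 mR/h.
Dose = rate × time = 1.412 mR/h × 2.200 h = 3.106 mR.

3.11 mR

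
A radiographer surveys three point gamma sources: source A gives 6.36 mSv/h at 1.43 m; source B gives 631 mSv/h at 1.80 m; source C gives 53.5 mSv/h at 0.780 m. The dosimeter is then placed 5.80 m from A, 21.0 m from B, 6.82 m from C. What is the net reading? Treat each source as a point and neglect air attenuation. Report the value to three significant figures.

Each source contributes Iᵢ·(dᵢ/rᵢ)²; contributions add.
A: 6.36 × (1.43/5.80)² = 0.3866 mSv/h
B: 631 × (1.80/21.0)² = 4.636 mSv/h
C: 53.5 × (0.780/6.82)² = 0.6998 mSv/h
Total = 0.3866 + 4.636 + 0.6998 = 5.722 mSv/h.

5.72 mSv/h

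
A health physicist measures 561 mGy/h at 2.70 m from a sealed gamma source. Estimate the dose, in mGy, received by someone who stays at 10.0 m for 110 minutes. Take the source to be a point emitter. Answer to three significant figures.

75.0 mGy

Intensity scales as (d₁/d₂)², so rate at 10.0 m:
561 × (2.70/10.0)² = 561 × 0.07290 = 40.90 mGy/h.
Dose = rate × time = 40.90 mGy/h × 1.833 h = 74.97 mGy.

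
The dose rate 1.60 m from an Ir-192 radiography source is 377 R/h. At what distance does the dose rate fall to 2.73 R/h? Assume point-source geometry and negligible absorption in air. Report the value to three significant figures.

18.8 m

Applying the 1/r² law, d₂ = d₁·√(I₁/I₂).
I₁/I₂ = 377/2.73 = 138.1, so d₂ = 1.60 × √138.1 = 18.80 m.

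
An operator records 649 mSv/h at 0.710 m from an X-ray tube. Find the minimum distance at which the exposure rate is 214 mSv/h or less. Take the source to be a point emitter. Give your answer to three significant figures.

1.24 m

Applying the 1/r² law, d₂ = d₁·√(I₁/I₂).
I₁/I₂ = 649/214 = 3.033, so d₂ = 0.710 × √3.033 = 1.237 m.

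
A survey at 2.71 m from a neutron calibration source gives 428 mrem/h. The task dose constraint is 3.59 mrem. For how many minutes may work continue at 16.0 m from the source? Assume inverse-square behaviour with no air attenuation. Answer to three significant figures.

Using I₁d₁² = I₂d₂², rate at 16.0 m:
428 × (2.71/16.0)² = 428 × 0.02869 = 12.28 mrem/h.
Stay time = 3.59 mrem ÷ 12.28 mrem/h = 0.2923 h = 17.54 min.

17.5 min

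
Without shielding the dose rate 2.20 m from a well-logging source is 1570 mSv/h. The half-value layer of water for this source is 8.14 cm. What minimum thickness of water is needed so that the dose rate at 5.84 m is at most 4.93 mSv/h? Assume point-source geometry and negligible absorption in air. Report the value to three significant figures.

44.8 cm

At 5.84 m, distance alone gives (2.20/5.84)² = 0.1419, so 1570 × 0.1419 = 222.8 mSv/h.
Further attenuation needed: 222.8/4.93 = 45.19.
n = log₂(45.19) = 5.498 half-value layers.
Thickness = 5.498 × 8.14 cm = 44.75 cm.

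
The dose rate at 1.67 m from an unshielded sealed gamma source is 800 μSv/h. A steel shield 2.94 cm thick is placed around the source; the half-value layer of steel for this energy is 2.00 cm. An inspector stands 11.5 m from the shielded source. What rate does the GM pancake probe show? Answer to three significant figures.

Distance alone: 800 × (1.67/11.5)² = 800 × 0.02109 = 16.87 μSv/h.
Shield: 2.94/2.00 = 1.470 half-value layers → attenuation 2^(−1.470) = 0.3610.
Combined: 16.87 × 0.3610 = 6.090 μSv/h.

6.09 μSv/h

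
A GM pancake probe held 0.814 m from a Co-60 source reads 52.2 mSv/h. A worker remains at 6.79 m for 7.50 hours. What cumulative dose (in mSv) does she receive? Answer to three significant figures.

5.63 mSv

Intensity scales as (d₁/d₂)², so rate at 6.79 m:
52.2 × (0.814/6.79)² = 52.2 × 0.01437 = 0.7501 mSv/h.
Dose = rate × time = 0.7501 mSv/h × 7.500 h = 5.626 mSv.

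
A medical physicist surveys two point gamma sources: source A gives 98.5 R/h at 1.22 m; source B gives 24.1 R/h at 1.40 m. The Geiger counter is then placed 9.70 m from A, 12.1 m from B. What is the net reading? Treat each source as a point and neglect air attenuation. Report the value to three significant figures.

By superposition, sum each source's inverse-square contribution:
A: 98.5 × (1.22/9.70)² = 1.558 R/h
B: 24.1 × (1.40/12.1)² = 0.3226 R/h
Total = 1.558 + 0.3226 = 1.881 R/h.

1.88 R/h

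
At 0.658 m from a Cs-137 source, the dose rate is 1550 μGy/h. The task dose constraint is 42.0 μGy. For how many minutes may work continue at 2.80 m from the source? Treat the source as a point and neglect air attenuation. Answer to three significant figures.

29.4 min

Applying the 1/r² law, rate at 2.80 m:
1550 × (0.658/2.80)² = 1550 × 0.05523 = 85.61 μGy/h.
Stay time = 42.0 μGy ÷ 85.61 μGy/h = 0.4906 h = 29.44 min.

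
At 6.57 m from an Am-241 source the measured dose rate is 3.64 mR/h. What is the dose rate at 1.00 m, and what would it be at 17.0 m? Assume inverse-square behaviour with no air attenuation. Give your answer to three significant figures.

157 mR/h; 0.544 mR/h

Using I₁d₁² = I₂d₂²,
At 1.00 m: 3.64 × (6.57/1.00)² = 3.64 × 43.16 = 157.1 mR/h
At 17.0 m: (1.00/17.0)² = 0.003460, so 157.1 × 0.003460 = 0.5436 mR/h.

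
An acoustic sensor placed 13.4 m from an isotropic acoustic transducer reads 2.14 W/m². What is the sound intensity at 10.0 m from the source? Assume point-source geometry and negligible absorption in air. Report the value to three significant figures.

Intensity scales as (d₁/d₂)², so scaling from 13.4 m to 10.0 m:
2.14 × (13.4/10.0)² = 2.14 × 1.796 = 3.843 W/m².

3.84 W/m²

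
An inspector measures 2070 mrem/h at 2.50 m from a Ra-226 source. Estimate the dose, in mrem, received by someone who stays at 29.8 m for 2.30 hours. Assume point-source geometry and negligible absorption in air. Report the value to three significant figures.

33.5 mrem

Using I₁d₁² = I₂d₂², rate at 29.8 m:
2070 × (2.50/29.8)² = 2070 × 0.007038 = 14.57 mrem/h.
Dose = rate × time = 14.57 mrem/h × 2.300 h = 33.51 mrem.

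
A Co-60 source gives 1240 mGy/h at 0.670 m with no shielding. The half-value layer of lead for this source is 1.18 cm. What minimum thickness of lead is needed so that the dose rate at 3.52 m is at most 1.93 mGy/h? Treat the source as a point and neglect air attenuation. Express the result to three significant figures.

At 3.52 m, distance alone gives (0.670/3.52)² = 0.03623, so 1240 × 0.03623 = 44.93 mGy/h.
Further attenuation needed: 44.93/1.93 = 23.28.
n = log₂(23.28) = 4.541 half-value layers.
Thickness = 4.541 × 1.18 cm = 5.358 cm.

5.36 cm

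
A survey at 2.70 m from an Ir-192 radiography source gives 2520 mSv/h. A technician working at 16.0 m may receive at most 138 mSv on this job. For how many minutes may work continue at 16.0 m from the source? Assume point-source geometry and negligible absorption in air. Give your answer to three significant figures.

115 min

Applying the 1/r² law, rate at 16.0 m:
(2.70/16.0)² = 0.02848, so 2520 × 0.02848 = 71.77 mSv/h.
Stay time = 138 mSv ÷ 71.77 mSv/h = 1.923 h = 115.4 min.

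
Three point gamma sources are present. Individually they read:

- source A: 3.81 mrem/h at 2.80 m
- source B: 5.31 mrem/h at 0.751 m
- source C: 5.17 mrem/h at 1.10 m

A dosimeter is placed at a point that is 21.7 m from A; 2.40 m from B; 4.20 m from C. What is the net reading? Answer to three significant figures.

0.938 mrem/h

Each source contributes Iᵢ·(dᵢ/rᵢ)²; contributions add.
A: 3.81 × (2.80/21.7)² = 0.06343 mrem/h
B: 5.31 × (0.751/2.40)² = 0.5199 mrem/h
C: 5.17 × (1.10/4.20)² = 0.3546 mrem/h
Total = 0.06343 + 0.5199 + 0.3546 = 0.9379 mrem/h.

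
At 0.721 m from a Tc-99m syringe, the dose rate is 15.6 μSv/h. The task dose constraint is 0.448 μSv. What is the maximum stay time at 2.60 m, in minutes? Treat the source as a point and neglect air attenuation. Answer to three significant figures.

Applying the 1/r² law, rate at 2.60 m:
15.6 × (0.721/2.60)² = 15.6 × 0.07690 = 1.200 μSv/h.
Stay time = 0.448 μSv ÷ 1.200 μSv/h = 0.3733 h = 22.40 min.

22.4 min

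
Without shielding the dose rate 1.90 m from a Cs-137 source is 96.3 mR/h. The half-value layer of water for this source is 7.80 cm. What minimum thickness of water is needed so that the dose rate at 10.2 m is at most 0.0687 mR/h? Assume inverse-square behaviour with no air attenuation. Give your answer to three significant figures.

At 10.2 m, distance alone gives 96.3 × (1.90/10.2)² = 96.3 × 0.03470 = 3.342 mR/h.
Further attenuation needed: 3.342/0.0687 = 48.65.
n = log₂(48.65) = 5.604 half-value layers.
Thickness = 5.604 × 7.80 cm = 43.71 cm.

43.7 cm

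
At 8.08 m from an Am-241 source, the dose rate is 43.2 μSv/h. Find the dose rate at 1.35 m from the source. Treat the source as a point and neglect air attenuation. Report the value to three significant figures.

Intensity scales as (d₁/d₂)², so the rate at 1.35 m is
43.2 × (8.08/1.35)² = 43.2 × 35.82 = 1547 μSv/h.

1550 μSv/h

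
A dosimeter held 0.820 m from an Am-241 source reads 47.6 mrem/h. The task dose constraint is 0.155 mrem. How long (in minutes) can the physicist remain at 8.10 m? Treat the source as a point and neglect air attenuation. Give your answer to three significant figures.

19.1 min

By the inverse-square law, rate at 8.10 m:
47.6 × (0.820/8.10)² = 47.6 × 0.01025 = 0.4879 mrem/h.
Stay time = 0.155 mrem ÷ 0.4879 mrem/h = 0.3177 h = 19.06 min.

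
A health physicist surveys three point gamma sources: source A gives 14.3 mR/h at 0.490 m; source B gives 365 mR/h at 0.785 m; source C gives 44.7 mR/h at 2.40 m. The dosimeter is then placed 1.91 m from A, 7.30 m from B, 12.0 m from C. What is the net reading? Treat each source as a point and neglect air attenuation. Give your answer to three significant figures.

By superposition, sum each source's inverse-square contribution:
A: 14.3 × (0.490/1.91)² = 0.9412 mR/h
B: 365 × (0.785/7.30)² = 4.221 mR/h
C: 44.7 × (2.40/12.0)² = 1.788 mR/h
Total = 0.9412 + 4.221 + 1.788 = 6.950 mR/h.

6.95 mR/h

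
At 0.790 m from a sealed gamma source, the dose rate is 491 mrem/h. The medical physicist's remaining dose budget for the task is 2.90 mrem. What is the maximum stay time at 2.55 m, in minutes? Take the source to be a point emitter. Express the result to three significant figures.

Applying the 1/r² law, rate at 2.55 m:
(0.790/2.55)² = 0.09598, so 491 × 0.09598 = 47.13 mrem/h.
Stay time = 2.90 mrem ÷ 47.13 mrem/h = 0.06153 h = 3.692 min.

3.69 min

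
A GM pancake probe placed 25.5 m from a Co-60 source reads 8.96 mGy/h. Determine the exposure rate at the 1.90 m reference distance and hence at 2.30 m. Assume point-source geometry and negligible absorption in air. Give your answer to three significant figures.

Since intensity falls as 1/r²,
At 1.90 m: (25.5/1.90)² = 180.1, so 8.96 × 180.1 = 1614 mGy/h
At 2.30 m: (1.90/2.30)² = 0.6824, so 1614 × 0.6824 = 1101 mGy/h.

1610 mGy/h; 1100 mGy/h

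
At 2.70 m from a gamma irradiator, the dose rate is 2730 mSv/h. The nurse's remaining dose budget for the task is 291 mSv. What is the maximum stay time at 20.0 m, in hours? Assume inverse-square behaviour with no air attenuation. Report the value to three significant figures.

5.85 h

By the inverse-square law, rate at 20.0 m:
(2.70/20.0)² = 0.01823, so 2730 × 0.01823 = 49.77 mSv/h.
Stay time = 291 mSv ÷ 49.77 mSv/h = 5.847 h.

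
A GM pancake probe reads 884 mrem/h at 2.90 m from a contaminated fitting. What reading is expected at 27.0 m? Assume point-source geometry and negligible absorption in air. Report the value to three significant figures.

10.2 mrem/h

Using I₁d₁² = I₂d₂², the rate at 27.0 m is
(2.90/27.0)² = 0.01154, so 884 × 0.01154 = 10.20 mrem/h.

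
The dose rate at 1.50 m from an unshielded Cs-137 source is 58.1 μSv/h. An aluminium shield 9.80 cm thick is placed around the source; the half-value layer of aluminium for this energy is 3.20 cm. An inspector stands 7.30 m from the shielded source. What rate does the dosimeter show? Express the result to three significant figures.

Distance alone: (1.50/7.30)² = 0.04222, so 58.1 × 0.04222 = 2.453 μSv/h.
Shield: 9.80/3.20 = 3.062 half-value layers → attenuation 2^(−3.062) = 0.1197.
Combined: 2.453 × 0.1197 = 0.2936 μSv/h.

0.294 μSv/h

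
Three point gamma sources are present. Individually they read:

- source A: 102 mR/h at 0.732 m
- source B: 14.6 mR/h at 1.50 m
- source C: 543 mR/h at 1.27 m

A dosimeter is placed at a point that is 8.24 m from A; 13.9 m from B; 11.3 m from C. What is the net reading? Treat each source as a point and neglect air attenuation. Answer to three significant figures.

By superposition, sum each source's inverse-square contribution:
A: 102 × (0.732/8.24)² = 0.8049 mR/h
B: 14.6 × (1.50/13.9)² = 0.1700 mR/h
C: 543 × (1.27/11.3)² = 6.859 mR/h
Total = 0.8049 + 0.1700 + 6.859 = 7.834 mR/h.

7.83 mR/h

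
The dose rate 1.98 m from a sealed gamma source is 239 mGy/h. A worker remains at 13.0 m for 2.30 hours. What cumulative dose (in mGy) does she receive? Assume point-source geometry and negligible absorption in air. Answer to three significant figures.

By the inverse-square law, rate at 13.0 m:
(1.98/13.0)² = 0.02320, so 239 × 0.02320 = 5.545 mGy/h.
Dose = rate × time = 5.545 mGy/h × 2.300 h = 12.75 mGy.

12.8 mGy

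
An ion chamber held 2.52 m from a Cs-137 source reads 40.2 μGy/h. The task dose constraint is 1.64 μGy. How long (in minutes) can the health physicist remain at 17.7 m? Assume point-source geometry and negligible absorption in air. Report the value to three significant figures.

Applying the 1/r² law, rate at 17.7 m:
40.2 × (2.52/17.7)² = 40.2 × 0.02027 = 0.8149 μGy/h.
Stay time = 1.64 μGy ÷ 0.8149 μGy/h = 2.013 h = 120.8 min.

121 min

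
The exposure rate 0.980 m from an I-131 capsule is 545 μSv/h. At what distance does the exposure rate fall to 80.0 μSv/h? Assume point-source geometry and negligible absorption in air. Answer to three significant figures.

2.56 m

Using I₁d₁² = I₂d₂², d₂ = d₁·√(I₁/I₂).
I₁/I₂ = 545/80.0 = 6.812, so d₂ = 0.980 × √6.812 = 2.558 m.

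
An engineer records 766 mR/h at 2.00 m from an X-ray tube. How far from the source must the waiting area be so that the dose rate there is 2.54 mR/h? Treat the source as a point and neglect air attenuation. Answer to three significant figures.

34.7 m

Applying the 1/r² law, d₂ = d₁·√(I₁/I₂).
I₁/I₂ = 766/2.54 = 301.6, so d₂ = 2.00 × √301.6 = 34.73 m.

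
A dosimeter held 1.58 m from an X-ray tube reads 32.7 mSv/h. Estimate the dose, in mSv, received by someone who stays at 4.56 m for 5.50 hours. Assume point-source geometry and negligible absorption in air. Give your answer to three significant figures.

Since intensity falls as 1/r², rate at 4.56 m:
32.7 × (1.58/4.56)² = 32.7 × 0.1201 = 3.927 mSv/h.
Dose = rate × time = 3.927 mSv/h × 5.500 h = 21.60 mSv.

21.6 mSv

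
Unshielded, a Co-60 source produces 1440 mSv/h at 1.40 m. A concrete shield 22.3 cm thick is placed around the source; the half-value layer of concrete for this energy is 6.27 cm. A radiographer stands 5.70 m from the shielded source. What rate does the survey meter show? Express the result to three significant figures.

7.38 mSv/h

Distance alone: 1440 × (1.40/5.70)² = 1440 × 0.06033 = 86.88 mSv/h.
Shield: 22.3/6.27 = 3.557 half-value layers → attenuation 2^(−3.557) = 0.08496.
Combined: 86.88 × 0.08496 = 7.381 mSv/h.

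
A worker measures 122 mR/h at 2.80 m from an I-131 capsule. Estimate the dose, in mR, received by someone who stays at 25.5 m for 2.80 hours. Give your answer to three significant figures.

Applying the 1/r² law, rate at 25.5 m:
122 × (2.80/25.5)² = 122 × 0.01206 = 1.471 mR/h.
Dose = rate × time = 1.471 mR/h × 2.800 h = 4.119 mR.

4.12 mR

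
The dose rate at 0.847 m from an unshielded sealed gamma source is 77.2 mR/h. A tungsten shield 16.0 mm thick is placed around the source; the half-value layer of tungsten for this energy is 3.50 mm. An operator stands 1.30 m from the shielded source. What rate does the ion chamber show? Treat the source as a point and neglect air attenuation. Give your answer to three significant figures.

1.38 mR/h

Distance alone: (0.847/1.30)² = 0.4245, so 77.2 × 0.4245 = 32.77 mR/h.
Shield: 16.0/3.50 = 4.571 half-value layers → attenuation 2^(−4.571) = 0.04207.
Combined: 32.77 × 0.04207 = 1.379 mR/h.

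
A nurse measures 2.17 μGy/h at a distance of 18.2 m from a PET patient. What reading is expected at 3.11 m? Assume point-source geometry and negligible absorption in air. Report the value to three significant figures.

Intensity scales as (d₁/d₂)², so the rate at 3.11 m is
2.17 × (18.2/3.11)² = 2.17 × 34.25 = 74.32 μGy/h.

74.3 μGy/h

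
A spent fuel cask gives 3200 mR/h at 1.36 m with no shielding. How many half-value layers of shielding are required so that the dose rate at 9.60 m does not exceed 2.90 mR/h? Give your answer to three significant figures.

4.47 half-value layers

At 9.60 m, distance alone gives 3200 × (1.36/9.60)² = 3200 × 0.02007 = 64.22 mR/h.
Further attenuation needed: 64.22/2.90 = 22.14.
n = log₂(22.14) = 4.469 half-value layers.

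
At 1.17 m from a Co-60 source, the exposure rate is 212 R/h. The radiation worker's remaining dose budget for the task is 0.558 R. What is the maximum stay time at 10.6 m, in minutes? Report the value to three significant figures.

13.0 min

Using I₁d₁² = I₂d₂², rate at 10.6 m:
(1.17/10.6)² = 0.01218, so 212 × 0.01218 = 2.582 R/h.
Stay time = 0.558 R ÷ 2.582 R/h = 0.2161 h = 12.97 min.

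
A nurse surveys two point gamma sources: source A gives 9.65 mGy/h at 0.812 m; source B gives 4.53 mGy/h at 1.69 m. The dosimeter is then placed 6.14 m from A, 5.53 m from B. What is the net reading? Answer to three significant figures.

0.592 mGy/h

Each source contributes Iᵢ·(dᵢ/rᵢ)²; contributions add.
A: 9.65 × (0.812/6.14)² = 0.1688 mGy/h
B: 4.53 × (1.69/5.53)² = 0.4231 mGy/h
Total = 0.1688 + 0.4231 = 0.5919 mGy/h.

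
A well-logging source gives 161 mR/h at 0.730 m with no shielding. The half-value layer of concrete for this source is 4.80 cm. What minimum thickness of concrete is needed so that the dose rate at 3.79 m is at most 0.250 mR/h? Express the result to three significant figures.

22.0 cm

At 3.79 m, distance alone gives (0.730/3.79)² = 0.03710, so 161 × 0.03710 = 5.973 mR/h.
Further attenuation needed: 5.973/0.250 = 23.89.
n = log₂(23.89) = 4.578 half-value layers.
Thickness = 4.578 × 4.80 cm = 21.97 cm.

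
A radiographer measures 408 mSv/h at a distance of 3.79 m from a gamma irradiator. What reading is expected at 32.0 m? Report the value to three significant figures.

Using I₁d₁² = I₂d₂², the rate at 32.0 m is
(3.79/32.0)² = 0.01403, so 408 × 0.01403 = 5.724 mSv/h.

5.72 mSv/h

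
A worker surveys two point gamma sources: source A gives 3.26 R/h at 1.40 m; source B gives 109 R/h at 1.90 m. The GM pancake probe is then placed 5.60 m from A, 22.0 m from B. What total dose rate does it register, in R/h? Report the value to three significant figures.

By superposition, sum each source's inverse-square contribution:
A: 3.26 × (1.40/5.60)² = 0.2037 R/h
B: 109 × (1.90/22.0)² = 0.8130 R/h
Total = 0.2037 + 0.8130 = 1.017 R/h.

1.02 R/h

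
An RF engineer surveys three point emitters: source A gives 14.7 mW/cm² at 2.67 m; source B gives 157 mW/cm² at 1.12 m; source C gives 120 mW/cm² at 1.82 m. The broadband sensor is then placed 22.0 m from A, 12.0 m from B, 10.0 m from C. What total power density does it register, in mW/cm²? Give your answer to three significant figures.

Each source contributes Iᵢ·(dᵢ/rᵢ)²; contributions add.
A: 14.7 × (2.67/22.0)² = 0.2165 mW/cm²
B: 157 × (1.12/12.0)² = 1.368 mW/cm²
C: 120 × (1.82/10.0)² = 3.975 mW/cm²
Total = 0.2165 + 1.368 + 3.975 = 5.559 mW/cm².

5.56 mW/cm²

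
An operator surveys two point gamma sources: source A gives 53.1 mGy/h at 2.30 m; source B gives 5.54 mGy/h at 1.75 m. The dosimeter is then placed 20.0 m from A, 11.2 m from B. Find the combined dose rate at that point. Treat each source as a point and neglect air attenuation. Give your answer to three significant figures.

0.838 mGy/h

By superposition, sum each source's inverse-square contribution:
A: 53.1 × (2.30/20.0)² = 0.7022 mGy/h
B: 5.54 × (1.75/11.2)² = 0.1353 mGy/h
Total = 0.7022 + 0.1353 = 0.8375 mGy/h.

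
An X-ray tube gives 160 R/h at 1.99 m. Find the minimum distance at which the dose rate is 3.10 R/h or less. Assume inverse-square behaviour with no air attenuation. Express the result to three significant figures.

Using I₁d₁² = I₂d₂², d₂ = d₁·√(I₁/I₂).
I₁/I₂ = 160/3.10 = 51.61, so d₂ = 1.99 × √51.61 = 14.30 m.

14.3 m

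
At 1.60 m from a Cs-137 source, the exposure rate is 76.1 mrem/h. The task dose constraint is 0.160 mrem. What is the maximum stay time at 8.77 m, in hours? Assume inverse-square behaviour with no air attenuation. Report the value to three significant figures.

Using I₁d₁² = I₂d₂², rate at 8.77 m:
(1.60/8.77)² = 0.03328, so 76.1 × 0.03328 = 2.533 mrem/h.
Stay time = 0.160 mrem ÷ 2.533 mrem/h = 0.06317 h.

0.0632 h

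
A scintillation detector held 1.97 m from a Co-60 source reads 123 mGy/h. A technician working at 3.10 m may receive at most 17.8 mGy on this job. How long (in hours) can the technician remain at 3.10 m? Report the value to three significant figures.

0.358 h

Applying the 1/r² law, rate at 3.10 m:
(1.97/3.10)² = 0.4038, so 123 × 0.4038 = 49.67 mGy/h.
Stay time = 17.8 mGy ÷ 49.67 mGy/h = 0.3584 h.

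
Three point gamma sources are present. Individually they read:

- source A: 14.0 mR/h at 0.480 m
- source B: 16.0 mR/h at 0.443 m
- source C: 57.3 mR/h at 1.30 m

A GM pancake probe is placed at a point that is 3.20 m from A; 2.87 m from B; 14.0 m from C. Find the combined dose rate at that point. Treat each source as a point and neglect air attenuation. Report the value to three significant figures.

Each source contributes Iᵢ·(dᵢ/rᵢ)²; contributions add.
A: 14.0 × (0.480/3.20)² = 0.3150 mR/h
B: 16.0 × (0.443/2.87)² = 0.3812 mR/h
C: 57.3 × (1.30/14.0)² = 0.4941 mR/h
Total = 0.3150 + 0.3812 + 0.4941 = 1.190 mR/h.

1.19 mR/h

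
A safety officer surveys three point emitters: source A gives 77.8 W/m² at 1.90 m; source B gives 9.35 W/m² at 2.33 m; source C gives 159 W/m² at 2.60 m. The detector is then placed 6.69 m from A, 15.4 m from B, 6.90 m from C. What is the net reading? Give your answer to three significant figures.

29.1 W/m²

By superposition, sum each source's inverse-square contribution:
A: 77.8 × (1.90/6.69)² = 6.275 W/m²
B: 9.35 × (2.33/15.4)² = 0.2140 W/m²
C: 159 × (2.60/6.90)² = 22.58 W/m²
Total = 6.275 + 0.2140 + 22.58 = 29.07 W/m².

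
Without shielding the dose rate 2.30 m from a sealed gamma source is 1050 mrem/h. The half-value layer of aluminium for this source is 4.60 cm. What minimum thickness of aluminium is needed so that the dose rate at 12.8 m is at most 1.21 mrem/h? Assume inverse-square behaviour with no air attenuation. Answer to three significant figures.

22.1 cm

At 12.8 m, distance alone gives 1050 × (2.30/12.8)² = 1050 × 0.03229 = 33.90 mrem/h.
Further attenuation needed: 33.90/1.21 = 28.02.
n = log₂(28.02) = 4.808 half-value layers.
Thickness = 4.808 × 4.60 cm = 22.12 cm.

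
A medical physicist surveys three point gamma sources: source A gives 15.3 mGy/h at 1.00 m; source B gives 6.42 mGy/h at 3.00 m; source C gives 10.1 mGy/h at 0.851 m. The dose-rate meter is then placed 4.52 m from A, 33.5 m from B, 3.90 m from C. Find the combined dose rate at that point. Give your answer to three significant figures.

1.28 mGy/h

By superposition, sum each source's inverse-square contribution:
A: 15.3 × (1.00/4.52)² = 0.7489 mGy/h
B: 6.42 × (3.00/33.5)² = 0.05149 mGy/h
C: 10.1 × (0.851/3.90)² = 0.4809 mGy/h
Total = 0.7489 + 0.05149 + 0.4809 = 1.281 mGy/h.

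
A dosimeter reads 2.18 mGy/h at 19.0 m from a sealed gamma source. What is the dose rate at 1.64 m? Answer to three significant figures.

Intensity scales as (d₁/d₂)², so the rate at 1.64 m is
2.18 × (19.0/1.64)² = 2.18 × 134.2 = 292.6 mGy/h.

293 mGy/h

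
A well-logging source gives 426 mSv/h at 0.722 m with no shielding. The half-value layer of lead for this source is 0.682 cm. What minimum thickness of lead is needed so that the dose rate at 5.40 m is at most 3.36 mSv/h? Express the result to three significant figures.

At 5.40 m, distance alone gives (0.722/5.40)² = 0.01788, so 426 × 0.01788 = 7.617 mSv/h.
Further attenuation needed: 7.617/3.36 = 2.267.
n = log₂(2.267) = 1.181 half-value layers.
Thickness = 1.181 × 0.682 cm = 0.8054 cm.

0.805 cm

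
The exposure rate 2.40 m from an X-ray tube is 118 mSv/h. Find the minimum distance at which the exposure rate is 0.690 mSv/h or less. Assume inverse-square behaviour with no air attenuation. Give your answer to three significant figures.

Applying the 1/r² law, d₂ = d₁·√(I₁/I₂).
I₁/I₂ = 118/0.690 = 171.0, so d₂ = 2.40 × √171.0 = 31.38 m.

31.4 m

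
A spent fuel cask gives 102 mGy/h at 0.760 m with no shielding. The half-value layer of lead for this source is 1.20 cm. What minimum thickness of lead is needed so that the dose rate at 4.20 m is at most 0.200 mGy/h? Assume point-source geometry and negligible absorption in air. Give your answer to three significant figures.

At 4.20 m, distance alone gives 102 × (0.760/4.20)² = 102 × 0.03274 = 3.339 mGy/h.
Further attenuation needed: 3.339/0.200 = 16.70.
n = log₂(16.70) = 4.062 half-value layers.
Thickness = 4.062 × 1.20 cm = 4.874 cm.

4.87 cm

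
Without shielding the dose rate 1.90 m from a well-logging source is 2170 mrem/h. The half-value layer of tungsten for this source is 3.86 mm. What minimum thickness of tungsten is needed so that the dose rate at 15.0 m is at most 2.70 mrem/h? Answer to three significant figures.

14.2 mm

At 15.0 m, distance alone gives (1.90/15.0)² = 0.01604, so 2170 × 0.01604 = 34.81 mrem/h.
Further attenuation needed: 34.81/2.70 = 12.89.
n = log₂(12.89) = 3.688 half-value layers.
Thickness = 3.688 × 3.86 mm = 14.24 mm.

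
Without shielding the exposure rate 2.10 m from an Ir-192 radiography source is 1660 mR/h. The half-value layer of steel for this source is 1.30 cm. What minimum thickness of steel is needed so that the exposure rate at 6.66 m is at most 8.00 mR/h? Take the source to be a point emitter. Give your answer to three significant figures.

At 6.66 m, distance alone gives (2.10/6.66)² = 0.09942, so 1660 × 0.09942 = 165.0 mR/h.
Further attenuation needed: 165.0/8.00 = 20.62.
n = log₂(20.62) = 4.366 half-value layers.
Thickness = 4.366 × 1.30 cm = 5.676 cm.

5.68 cm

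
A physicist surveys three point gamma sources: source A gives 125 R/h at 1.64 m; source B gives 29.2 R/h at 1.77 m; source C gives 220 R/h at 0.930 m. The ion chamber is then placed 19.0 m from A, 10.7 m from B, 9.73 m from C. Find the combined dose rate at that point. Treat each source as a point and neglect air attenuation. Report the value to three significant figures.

Each source contributes Iᵢ·(dᵢ/rᵢ)²; contributions add.
A: 125 × (1.64/19.0)² = 0.9313 R/h
B: 29.2 × (1.77/10.7)² = 0.7990 R/h
C: 220 × (0.930/9.73)² = 2.010 R/h
Total = 0.9313 + 0.7990 + 2.010 = 3.740 R/h.

3.74 R/h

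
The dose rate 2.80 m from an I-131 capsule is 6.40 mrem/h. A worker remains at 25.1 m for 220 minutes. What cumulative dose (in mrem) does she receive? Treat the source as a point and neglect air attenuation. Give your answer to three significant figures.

Intensity scales as (d₁/d₂)², so rate at 25.1 m:
(2.80/25.1)² = 0.01244, so 6.40 × 0.01244 = 0.07962 mrem/h.
Dose = rate × time = 0.07962 mrem/h × 3.667 h = 0.2920 mrem.

0.292 mrem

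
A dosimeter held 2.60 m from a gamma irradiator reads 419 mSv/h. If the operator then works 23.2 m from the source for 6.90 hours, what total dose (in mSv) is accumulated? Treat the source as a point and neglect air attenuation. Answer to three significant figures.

Intensity scales as (d₁/d₂)², so rate at 23.2 m:
419 × (2.60/23.2)² = 419 × 0.01256 = 5.263 mSv/h.
Dose = rate × time = 5.263 mSv/h × 6.900 h = 36.31 mSv.

36.3 mSv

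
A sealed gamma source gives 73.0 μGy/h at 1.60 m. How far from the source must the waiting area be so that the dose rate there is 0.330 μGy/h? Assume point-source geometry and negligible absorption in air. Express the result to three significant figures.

23.8 m

Applying the 1/r² law, d₂ = d₁·√(I₁/I₂).
I₁/I₂ = 73.0/0.330 = 221.2, so d₂ = 1.60 × √221.2 = 23.80 m.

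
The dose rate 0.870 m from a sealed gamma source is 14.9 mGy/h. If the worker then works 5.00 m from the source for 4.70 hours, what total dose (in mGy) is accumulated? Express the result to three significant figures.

2.12 mGy

Using I₁d₁² = I₂d₂², rate at 5.00 m:
14.9 × (0.870/5.00)² = 14.9 × 0.03028 = 0.4512 mGy/h.
Dose = rate × time = 0.4512 mGy/h × 4.700 h = 2.121 mGy.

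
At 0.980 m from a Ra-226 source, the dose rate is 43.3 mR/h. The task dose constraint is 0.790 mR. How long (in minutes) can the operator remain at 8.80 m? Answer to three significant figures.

88.3 min

Since intensity falls as 1/r², rate at 8.80 m:
(0.980/8.80)² = 0.01240, so 43.3 × 0.01240 = 0.5369 mR/h.
Stay time = 0.790 mR ÷ 0.5369 mR/h = 1.471 h = 88.26 min.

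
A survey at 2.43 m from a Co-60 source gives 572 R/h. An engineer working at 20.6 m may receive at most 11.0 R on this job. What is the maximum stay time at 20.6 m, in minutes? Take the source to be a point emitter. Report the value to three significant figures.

82.9 min

By the inverse-square law, rate at 20.6 m:
(2.43/20.6)² = 0.01391, so 572 × 0.01391 = 7.957 R/h.
Stay time = 11.0 R ÷ 7.957 R/h = 1.382 h = 82.92 min.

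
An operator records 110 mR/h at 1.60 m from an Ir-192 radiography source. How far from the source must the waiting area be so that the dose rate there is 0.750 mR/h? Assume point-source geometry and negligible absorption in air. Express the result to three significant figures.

19.4 m

Using I₁d₁² = I₂d₂², d₂ = d₁·√(I₁/I₂).
I₁/I₂ = 110/0.750 = 146.7, so d₂ = 1.60 × √146.7 = 19.38 m.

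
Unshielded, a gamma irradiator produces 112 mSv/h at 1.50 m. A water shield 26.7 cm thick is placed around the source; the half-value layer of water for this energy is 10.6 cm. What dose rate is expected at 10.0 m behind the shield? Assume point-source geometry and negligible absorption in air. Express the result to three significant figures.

Distance alone: 112 × (1.50/10.0)² = 112 × 0.02250 = 2.520 mSv/h.
Shield: 26.7/10.6 = 2.519 half-value layers → attenuation 2^(−2.519) = 0.1745.
Combined: 2.520 × 0.1745 = 0.4397 mSv/h.

0.440 mSv/h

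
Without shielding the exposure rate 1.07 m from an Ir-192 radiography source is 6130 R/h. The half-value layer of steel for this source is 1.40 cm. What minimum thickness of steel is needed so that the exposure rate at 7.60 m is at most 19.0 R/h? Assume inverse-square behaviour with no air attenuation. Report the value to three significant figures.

3.75 cm

At 7.60 m, distance alone gives (1.07/7.60)² = 0.01982, so 6130 × 0.01982 = 121.5 R/h.
Further attenuation needed: 121.5/19.0 = 6.395.
n = log₂(6.395) = 2.677 half-value layers.
Thickness = 2.677 × 1.40 cm = 3.748 cm.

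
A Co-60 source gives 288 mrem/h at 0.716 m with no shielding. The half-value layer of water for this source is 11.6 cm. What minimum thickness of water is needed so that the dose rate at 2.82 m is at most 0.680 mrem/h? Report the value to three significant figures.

At 2.82 m, distance alone gives 288 × (0.716/2.82)² = 288 × 0.06447 = 18.57 mrem/h.
Further attenuation needed: 18.57/0.680 = 27.31.
n = log₂(27.31) = 4.771 half-value layers.
Thickness = 4.771 × 11.6 cm = 55.34 cm.

55.3 cm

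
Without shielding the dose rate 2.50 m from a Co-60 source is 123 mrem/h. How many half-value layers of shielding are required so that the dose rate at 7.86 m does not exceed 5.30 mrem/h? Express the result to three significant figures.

At 7.86 m, distance alone gives (2.50/7.86)² = 0.1012, so 123 × 0.1012 = 12.45 mrem/h.
Further attenuation needed: 12.45/5.30 = 2.349.
n = log₂(2.349) = 1.232 half-value layers.

1.23 half-value layers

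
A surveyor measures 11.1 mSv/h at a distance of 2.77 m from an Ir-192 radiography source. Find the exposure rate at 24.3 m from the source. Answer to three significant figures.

0.144 mSv/h

Applying the 1/r² law, the rate at 24.3 m is
(2.77/24.3)² = 0.01299, so 11.1 × 0.01299 = 0.1442 mSv/h.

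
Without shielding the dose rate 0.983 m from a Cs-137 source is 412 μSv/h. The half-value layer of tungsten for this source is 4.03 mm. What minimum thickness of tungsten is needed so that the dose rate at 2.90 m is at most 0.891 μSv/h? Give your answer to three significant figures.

At 2.90 m, distance alone gives (0.983/2.90)² = 0.1149, so 412 × 0.1149 = 47.34 μSv/h.
Further attenuation needed: 47.34/0.891 = 53.13.
n = log₂(53.13) = 5.731 half-value layers.
Thickness = 5.731 × 4.03 mm = 23.10 mm.

23.1 mm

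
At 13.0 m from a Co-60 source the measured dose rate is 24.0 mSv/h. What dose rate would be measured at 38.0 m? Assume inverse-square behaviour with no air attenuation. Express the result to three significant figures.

Applying the 1/r² law, scaling from 13.0 m to 38.0 m:
(13.0/38.0)² = 0.1170, so 24.0 × 0.1170 = 2.808 mSv/h.

2.81 mSv/h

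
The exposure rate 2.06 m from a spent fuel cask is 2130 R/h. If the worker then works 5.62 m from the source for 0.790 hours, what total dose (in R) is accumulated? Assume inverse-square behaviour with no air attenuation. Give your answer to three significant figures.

226 R

Intensity scales as (d₁/d₂)², so rate at 5.62 m:
2130 × (2.06/5.62)² = 2130 × 0.1344 = 286.3 R/h.
Dose = rate × time = 286.3 R/h × 0.7900 h = 226.2 R.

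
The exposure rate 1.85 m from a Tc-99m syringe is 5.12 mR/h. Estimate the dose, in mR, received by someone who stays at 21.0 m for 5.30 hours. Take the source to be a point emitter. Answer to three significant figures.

Applying the 1/r² law, rate at 21.0 m:
(1.85/21.0)² = 0.007761, so 5.12 × 0.007761 = 0.03974 mR/h.
Dose = rate × time = 0.03974 mR/h × 5.300 h = 0.2106 mR.

0.211 mR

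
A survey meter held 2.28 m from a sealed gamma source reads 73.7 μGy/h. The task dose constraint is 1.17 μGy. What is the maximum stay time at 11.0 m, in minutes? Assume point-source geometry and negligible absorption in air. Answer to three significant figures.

22.2 min

Intensity scales as (d₁/d₂)², so rate at 11.0 m:
73.7 × (2.28/11.0)² = 73.7 × 0.04296 = 3.166 μGy/h.
Stay time = 1.17 μGy ÷ 3.166 μGy/h = 0.3696 h = 22.18 min.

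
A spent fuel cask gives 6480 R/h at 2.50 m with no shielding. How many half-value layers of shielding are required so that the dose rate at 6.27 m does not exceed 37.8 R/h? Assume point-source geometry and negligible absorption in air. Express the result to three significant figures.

4.77 half-value layers

At 6.27 m, distance alone gives 6480 × (2.50/6.27)² = 6480 × 0.1590 = 1030 R/h.
Further attenuation needed: 1030/37.8 = 27.25.
n = log₂(27.25) = 4.768 half-value layers.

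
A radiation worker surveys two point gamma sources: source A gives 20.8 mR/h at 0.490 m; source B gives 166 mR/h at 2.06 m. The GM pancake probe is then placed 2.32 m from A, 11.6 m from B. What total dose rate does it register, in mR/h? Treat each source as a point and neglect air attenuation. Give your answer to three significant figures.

By superposition, sum each source's inverse-square contribution:
A: 20.8 × (0.490/2.32)² = 0.9279 mR/h
B: 166 × (2.06/11.6)² = 5.235 mR/h
Total = 0.9279 + 5.235 = 6.163 mR/h.

6.16 mR/h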